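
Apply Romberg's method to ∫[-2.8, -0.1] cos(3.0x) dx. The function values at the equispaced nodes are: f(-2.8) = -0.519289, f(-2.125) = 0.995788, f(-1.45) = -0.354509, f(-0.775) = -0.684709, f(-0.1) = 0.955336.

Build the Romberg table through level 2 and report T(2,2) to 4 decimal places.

0.2626

T(0,0) (trapezoid, 1 panel, h=2.7000): 0.588663
T(1,0) (trapezoid, 2 panels, h=1.3500): -0.184255
T(2,0) (trapezoid, 4 panels, h=0.6750): 0.117851
T(1,1) = -0.184255 + (-0.184255 − 0.588663)/3 = -0.441894
T(2,1) = 0.117851 + (0.117851 − (-0.184255))/3 = 0.218553
T(2,2) = 0.218553 + (0.218553 − (-0.441894))/15 = 0.262583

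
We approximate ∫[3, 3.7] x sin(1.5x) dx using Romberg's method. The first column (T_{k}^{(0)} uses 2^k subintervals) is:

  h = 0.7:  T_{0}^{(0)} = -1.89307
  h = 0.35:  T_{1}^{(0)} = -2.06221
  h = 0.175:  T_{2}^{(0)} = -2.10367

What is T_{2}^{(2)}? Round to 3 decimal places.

-2.117

T_{1}^{(1)} = (4·(-2.06221) − (-1.89307)) / 3 = -2.11859
T_{2}^{(1)} = (4·(-2.10367) − (-2.06221)) / 3 = -2.11749
T_{2}^{(2)} = -2.11749 + (-2.11749 − (-2.11859))/15 = -2.11742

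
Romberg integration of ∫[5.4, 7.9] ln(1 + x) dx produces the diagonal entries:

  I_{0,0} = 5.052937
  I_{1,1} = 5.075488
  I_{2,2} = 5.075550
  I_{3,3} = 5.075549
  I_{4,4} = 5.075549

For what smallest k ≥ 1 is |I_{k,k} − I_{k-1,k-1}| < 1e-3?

|I_{1,1} − I_{0,0}| = 0.022551 ≥ 1e-3
|I_{2,2} − I_{1,1}| = 0.000062 < 1e-3

k = 2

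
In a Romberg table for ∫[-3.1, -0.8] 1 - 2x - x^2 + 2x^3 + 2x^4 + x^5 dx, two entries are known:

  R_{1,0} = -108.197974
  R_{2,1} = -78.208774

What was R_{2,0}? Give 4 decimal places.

From R_{2,1} = (4·R_{2,0} − R_{1,0})/3, solve for R_{2,0}:
4·R_{2,0} = 3·(-78.208774) + (-108.197974) = -342.824296
R_{2,0} = -85.706074

-85.7061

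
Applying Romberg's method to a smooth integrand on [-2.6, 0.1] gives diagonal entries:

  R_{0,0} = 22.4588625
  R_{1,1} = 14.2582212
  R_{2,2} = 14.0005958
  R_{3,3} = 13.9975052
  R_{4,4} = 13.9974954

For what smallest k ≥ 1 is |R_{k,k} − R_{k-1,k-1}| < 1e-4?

k = 4

|R_{1,1} − R_{0,0}| = 8.2006413 ≥ 1e-4
|R_{2,2} − R_{1,1}| = 0.2576254 ≥ 1e-4
|R_{3,3} − R_{2,2}| = 0.0030906 ≥ 1e-4
|R_{4,4} − R_{3,3}| = 0.0000098 < 1e-4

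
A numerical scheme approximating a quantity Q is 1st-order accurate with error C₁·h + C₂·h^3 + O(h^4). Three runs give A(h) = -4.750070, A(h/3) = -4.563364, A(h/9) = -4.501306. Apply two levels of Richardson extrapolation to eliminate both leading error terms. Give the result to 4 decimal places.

-4.4703

First eliminate the h term (factor 3^1 = 3):
  B₁ = (3·(-4.563364) − (-4.750070))/2 = -4.470011
  B₂ = (3·(-4.501306) − (-4.563364))/2 = -4.470277
Then eliminate the h^3 term (factor 3^3 = 27):
  (27·(-4.470277) − (-4.470011))/26 = -4.470287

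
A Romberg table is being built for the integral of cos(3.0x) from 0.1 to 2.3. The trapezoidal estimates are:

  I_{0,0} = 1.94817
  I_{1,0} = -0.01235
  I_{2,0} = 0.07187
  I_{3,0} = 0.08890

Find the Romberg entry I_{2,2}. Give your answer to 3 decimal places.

Richardson extrapolation on the trapezoidal column (denominator 4−1=3):
I_{1,1} = -0.01235 + (-0.01235 − 1.94817)/3 = -0.66586
I_{2,1} = (4·0.07187 − (-0.01235)) / 3 = 0.09994
I_{2,2} = (16·0.09994 − (-0.66586)) / 15 = 0.15099

0.151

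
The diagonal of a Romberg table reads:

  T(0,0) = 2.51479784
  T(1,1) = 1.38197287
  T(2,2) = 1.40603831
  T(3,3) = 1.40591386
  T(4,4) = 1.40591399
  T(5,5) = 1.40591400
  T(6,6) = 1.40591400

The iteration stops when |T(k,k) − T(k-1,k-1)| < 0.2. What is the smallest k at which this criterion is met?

k = 2

|T(1,1) − T(0,0)| = 1.13282497 ≥ 0.2
|T(2,2) − T(1,1)| = 0.02406544 < 0.2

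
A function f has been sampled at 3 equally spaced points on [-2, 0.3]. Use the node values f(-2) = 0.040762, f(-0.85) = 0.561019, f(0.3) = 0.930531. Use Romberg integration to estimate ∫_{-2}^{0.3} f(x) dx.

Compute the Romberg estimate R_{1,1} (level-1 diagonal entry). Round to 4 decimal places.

R_{0,0} (trapezoid, 1 panel, h=2.3000): 1.116987
R_{1,0} (trapezoid, 2 panels, h=1.1500): 1.203665
R_{1,1} = 1.203665 + (1.203665 − 1.116987)/3 = 1.232558

1.2326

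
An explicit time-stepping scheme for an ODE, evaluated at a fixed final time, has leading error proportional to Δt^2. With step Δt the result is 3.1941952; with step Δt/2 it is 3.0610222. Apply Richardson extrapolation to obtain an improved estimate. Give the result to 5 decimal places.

The leading error scales as Δt^2; refining by a factor of 2 reduces it by 2^2 = 4.
Extrapolated value = (4·A(Δt/2) − A(Δt)) / (4 − 1)
= (4·3.0610222 − 3.1941952) / 3
= 9.0498936 / 3 = 3.0166312

3.01663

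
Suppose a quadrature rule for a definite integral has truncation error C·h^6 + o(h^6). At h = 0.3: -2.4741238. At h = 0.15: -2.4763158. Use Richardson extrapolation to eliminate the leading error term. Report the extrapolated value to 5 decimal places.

-2.47635

Extrapolated value = (64·A(h/2) − A(h)) / (64 − 1)
= (64·(-2.4763158) − (-2.4741238)) / 63
= -156.0100874 / 63 = -2.4763506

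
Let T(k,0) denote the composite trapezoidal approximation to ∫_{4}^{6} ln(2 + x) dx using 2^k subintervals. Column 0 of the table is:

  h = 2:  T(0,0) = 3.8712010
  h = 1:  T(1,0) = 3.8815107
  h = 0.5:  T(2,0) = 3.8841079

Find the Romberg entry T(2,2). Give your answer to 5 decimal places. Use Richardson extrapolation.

3.88498

Richardson extrapolation on the trapezoidal column (denominator 4−1=3):
T(1,1) = 3.8815107 + (3.8815107 − 3.8712010)/3 = 3.8849473
T(2,1) = 3.8841079 + (3.8841079 − 3.8815107)/3 = 3.8849736
T(2,2) = 3.8849736 + (3.8849736 − 3.8849473)/15 = 3.8849754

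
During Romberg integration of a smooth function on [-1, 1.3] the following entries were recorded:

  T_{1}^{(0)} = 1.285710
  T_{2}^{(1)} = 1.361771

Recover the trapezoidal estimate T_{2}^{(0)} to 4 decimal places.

1.3428

From T_{2}^{(1)} = (4·T_{2}^{(0)} − T_{1}^{(0)})/3, solve for T_{2}^{(0)}:
4·T_{2}^{(0)} = 3·1.361771 + 1.285710 = 5.371023
T_{2}^{(0)} = 1.342756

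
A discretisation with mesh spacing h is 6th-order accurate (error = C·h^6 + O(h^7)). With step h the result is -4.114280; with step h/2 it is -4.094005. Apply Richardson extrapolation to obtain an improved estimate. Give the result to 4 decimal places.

-4.0937

The leading error scales as h^6; refining by a factor of 2 reduces it by 2^6 = 64.
Extrapolated value = (64·A(h/2) − A(h)) / (64 − 1)
= (64·(-4.094005) − (-4.114280)) / 63
= -257.902040 / 63 = -4.093683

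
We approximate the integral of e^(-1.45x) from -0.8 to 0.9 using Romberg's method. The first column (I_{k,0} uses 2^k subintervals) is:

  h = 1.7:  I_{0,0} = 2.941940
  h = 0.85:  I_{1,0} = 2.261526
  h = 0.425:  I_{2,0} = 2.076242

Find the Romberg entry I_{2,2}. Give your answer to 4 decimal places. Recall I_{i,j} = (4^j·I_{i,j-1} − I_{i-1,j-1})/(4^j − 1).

2.0131

Richardson extrapolation on the trapezoidal column (denominator 4−1=3):
I_{1,1} = (4·2.261526 − 2.941940) / 3 = 2.034721
I_{2,1} = 2.076242 + (2.076242 − 2.261526)/3 = 2.014481
I_{2,2} = 2.014481 + (2.014481 − 2.034721)/15 = 2.013132
(Column j=1 coincides with Simpson's rule on the same nodes.)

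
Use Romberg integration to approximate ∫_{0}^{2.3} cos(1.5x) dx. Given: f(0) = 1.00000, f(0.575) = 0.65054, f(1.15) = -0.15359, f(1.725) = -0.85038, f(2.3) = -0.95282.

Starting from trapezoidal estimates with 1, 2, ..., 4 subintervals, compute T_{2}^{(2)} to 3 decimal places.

-0.202

T_{0}^{(0)} (trapezoid, 1 panel, h=2.3000): 0.05426
T_{1}^{(0)} (trapezoid, 2 panels, h=1.1500): -0.14950
T_{2}^{(0)} (trapezoid, 4 panels, h=0.5750): -0.18966
T_{1}^{(1)} = -0.14950 + (-0.14950 − 0.05426)/3 = -0.21742
T_{2}^{(1)} = -0.18966 + (-0.18966 − (-0.14950))/3 = -0.20305
T_{2}^{(2)} = -0.20305 + (-0.20305 − (-0.21742))/15 = -0.20209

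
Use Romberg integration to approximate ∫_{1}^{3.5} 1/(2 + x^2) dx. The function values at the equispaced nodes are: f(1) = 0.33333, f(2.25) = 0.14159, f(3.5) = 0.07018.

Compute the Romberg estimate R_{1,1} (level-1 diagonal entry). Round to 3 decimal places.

0.404

R_{0,0} (trapezoid, 1 panel, h=2.5000): 0.50439
R_{1,0} (trapezoid, 2 panels, h=1.2500): 0.42918
R_{1,1} = 0.42918 + (0.42918 − 0.50439)/3 = 0.40411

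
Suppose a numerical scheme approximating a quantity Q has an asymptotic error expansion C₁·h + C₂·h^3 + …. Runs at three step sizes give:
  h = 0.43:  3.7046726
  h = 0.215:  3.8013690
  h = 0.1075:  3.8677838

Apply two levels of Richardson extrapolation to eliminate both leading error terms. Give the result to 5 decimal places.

First eliminate the h term (factor 2^1 = 2):
  B₁ = (2·3.8013690 − 3.7046726)/1 = 3.8980654
  B₂ = (2·3.8677838 − 3.8013690)/1 = 3.9341986
Then eliminate the h^3 term (factor 2^3 = 8):
  (8·3.9341986 − 3.8980654)/7 = 3.9393605

3.93936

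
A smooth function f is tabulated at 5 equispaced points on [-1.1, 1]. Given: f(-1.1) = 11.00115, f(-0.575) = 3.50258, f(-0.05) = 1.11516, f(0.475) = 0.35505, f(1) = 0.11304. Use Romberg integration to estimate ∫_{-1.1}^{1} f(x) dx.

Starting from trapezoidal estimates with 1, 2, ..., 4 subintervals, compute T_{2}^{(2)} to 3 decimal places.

5.008

T_{0}^{(0)} (trapezoid, 1 panel, h=2.1000): 11.66990
T_{1}^{(0)} (trapezoid, 2 panels, h=1.0500): 7.00587
T_{2}^{(0)} (trapezoid, 4 panels, h=0.5250): 5.52819
T_{1}^{(1)} = 7.00587 + (7.00587 − 11.66990)/3 = 5.45119
T_{2}^{(1)} = 5.52819 + (5.52819 − 7.00587)/3 = 5.03563
T_{2}^{(2)} = 5.03563 + (5.03563 − 5.45119)/15 = 5.00793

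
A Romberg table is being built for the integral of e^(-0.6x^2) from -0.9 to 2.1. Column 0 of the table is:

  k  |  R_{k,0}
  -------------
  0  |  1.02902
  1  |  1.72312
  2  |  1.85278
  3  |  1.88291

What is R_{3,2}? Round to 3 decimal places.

1.893

R_{2,1} = 1.85278 + (1.85278 − 1.72312)/3 = 1.89600
R_{3,1} = 1.88291 + (1.88291 − 1.85278)/3 = 1.89295
R_{3,2} = 1.89295 + (1.89295 − 1.89600)/15 = 1.89275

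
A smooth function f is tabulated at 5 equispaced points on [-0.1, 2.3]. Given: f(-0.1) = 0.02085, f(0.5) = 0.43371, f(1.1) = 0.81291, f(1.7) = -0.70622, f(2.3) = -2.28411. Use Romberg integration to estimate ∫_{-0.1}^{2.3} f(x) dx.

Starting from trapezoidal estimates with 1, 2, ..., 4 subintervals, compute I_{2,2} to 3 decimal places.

I_{0,0} (trapezoid, 1 panel, h=2.4000): -2.71591
I_{1,0} (trapezoid, 2 panels, h=1.2000): -0.38246
I_{2,0} (trapezoid, 4 panels, h=0.6000): -0.35474
I_{1,1} = -0.38246 + (-0.38246 − (-2.71591))/3 = 0.39536
I_{2,1} = -0.35474 + (-0.35474 − (-0.38246))/3 = -0.34550
I_{2,2} = -0.34550 + (-0.34550 − 0.39536)/15 = -0.39489

-0.395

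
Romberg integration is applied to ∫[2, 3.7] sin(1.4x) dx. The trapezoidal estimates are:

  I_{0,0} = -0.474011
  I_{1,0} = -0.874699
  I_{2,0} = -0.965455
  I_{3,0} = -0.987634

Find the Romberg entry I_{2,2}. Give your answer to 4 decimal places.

Richardson extrapolation on the trapezoidal column (denominator 4−1=3):
I_{1,1} = (4·(-0.874699) − (-0.474011)) / 3 = -1.008262
I_{2,1} = -0.965455 + (-0.965455 − (-0.874699))/3 = -0.995707
I_{2,2} = (16·(-0.995707) − (-1.008262)) / 15 = -0.994870

-0.9949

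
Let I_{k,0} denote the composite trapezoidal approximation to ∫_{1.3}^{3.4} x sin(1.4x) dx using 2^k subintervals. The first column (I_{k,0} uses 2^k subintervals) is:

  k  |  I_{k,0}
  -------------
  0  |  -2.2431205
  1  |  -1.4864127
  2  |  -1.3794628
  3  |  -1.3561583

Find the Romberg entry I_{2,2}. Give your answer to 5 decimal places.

Richardson extrapolation on the trapezoidal column (denominator 4−1=3):
I_{1,1} = (4·(-1.4864127) − (-2.2431205)) / 3 = -1.2341768
I_{2,1} = -1.3794628 + (-1.3794628 − (-1.4864127))/3 = -1.3438128
I_{2,2} = -1.3438128 + (-1.3438128 − (-1.2341768))/15 = -1.3511219

-1.35112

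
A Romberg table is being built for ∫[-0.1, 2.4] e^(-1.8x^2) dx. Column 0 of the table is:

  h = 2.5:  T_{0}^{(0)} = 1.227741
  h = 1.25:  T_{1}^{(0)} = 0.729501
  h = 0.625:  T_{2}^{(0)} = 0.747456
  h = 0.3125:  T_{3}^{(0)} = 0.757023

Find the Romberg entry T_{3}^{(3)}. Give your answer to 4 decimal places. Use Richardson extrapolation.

0.7606

T_{1}^{(1)} = (4·0.729501 − 1.227741) / 3 = 0.563421
T_{2}^{(1)} = 0.747456 + (0.747456 − 0.729501)/3 = 0.753441
T_{3}^{(1)} = 0.757023 + (0.757023 − 0.747456)/3 = 0.760212
T_{2}^{(2)} = 0.753441 + (0.753441 − 0.563421)/15 = 0.766109
T_{3}^{(2)} = 0.760212 + (0.760212 − 0.753441)/15 = 0.760663
T_{3}^{(3)} = 0.760663 + (0.760663 − 0.766109)/63 = 0.760577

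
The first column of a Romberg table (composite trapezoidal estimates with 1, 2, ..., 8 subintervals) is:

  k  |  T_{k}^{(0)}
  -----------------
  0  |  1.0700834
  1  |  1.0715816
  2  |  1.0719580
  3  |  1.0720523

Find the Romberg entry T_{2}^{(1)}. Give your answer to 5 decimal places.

T_{2}^{(1)} = (4·1.0719580 − 1.0715816) / 3 = 1.0720835

1.07208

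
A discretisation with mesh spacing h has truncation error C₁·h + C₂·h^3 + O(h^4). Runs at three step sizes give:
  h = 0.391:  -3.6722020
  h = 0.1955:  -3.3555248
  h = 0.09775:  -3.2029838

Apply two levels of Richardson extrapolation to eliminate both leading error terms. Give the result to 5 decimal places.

First eliminate the h term (factor 2^1 = 2):
  B₁ = (2·(-3.3555248) − (-3.6722020))/1 = -3.0388476
  B₂ = (2·(-3.2029838) − (-3.3555248))/1 = -3.0504428
Then eliminate the h^3 term (factor 2^3 = 8):
  (8·(-3.0504428) − (-3.0388476))/7 = -3.0520993

-3.05210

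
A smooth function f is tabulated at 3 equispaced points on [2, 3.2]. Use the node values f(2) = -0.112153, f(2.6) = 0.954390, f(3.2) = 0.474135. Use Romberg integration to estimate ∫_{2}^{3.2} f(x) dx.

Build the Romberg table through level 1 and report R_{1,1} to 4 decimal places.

R_{0,0} (trapezoid, 1 panel, h=1.2000): 0.217189
R_{1,0} (trapezoid, 2 panels, h=0.6000): 0.681229
R_{1,1} = 0.681229 + (0.681229 − 0.217189)/3 = 0.835909

0.8359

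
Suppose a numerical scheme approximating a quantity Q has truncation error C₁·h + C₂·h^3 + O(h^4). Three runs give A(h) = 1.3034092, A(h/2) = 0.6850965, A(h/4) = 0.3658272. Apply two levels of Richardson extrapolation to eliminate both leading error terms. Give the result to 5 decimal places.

First eliminate the h term (factor 2^1 = 2):
  B₁ = (2·0.6850965 − 1.3034092)/1 = 0.0667838
  B₂ = (2·0.3658272 − 0.6850965)/1 = 0.0465579
Then eliminate the h^3 term (factor 2^3 = 8):
  (8·0.0465579 − 0.0667838)/7 = 0.0436685

0.04367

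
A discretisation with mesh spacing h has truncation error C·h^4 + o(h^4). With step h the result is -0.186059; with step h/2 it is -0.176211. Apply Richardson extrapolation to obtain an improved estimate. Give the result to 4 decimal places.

Extrapolated value = (16·A(h/2) − A(h)) / (16 − 1)
= (16·(-0.176211) − (-0.186059)) / 15
= -2.633317 / 15 = -0.175554

-0.1756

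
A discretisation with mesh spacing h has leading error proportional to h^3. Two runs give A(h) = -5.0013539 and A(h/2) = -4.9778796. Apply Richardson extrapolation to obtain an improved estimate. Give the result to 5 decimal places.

The leading error scales as h^3; refining by a factor of 2 reduces it by 2^3 = 8.
Extrapolated value = (8·A(h/2) − A(h)) / (8 − 1)
= (8·(-4.9778796) − (-5.0013539)) / 7
= -34.8216829 / 7 = -4.9745261

-4.97453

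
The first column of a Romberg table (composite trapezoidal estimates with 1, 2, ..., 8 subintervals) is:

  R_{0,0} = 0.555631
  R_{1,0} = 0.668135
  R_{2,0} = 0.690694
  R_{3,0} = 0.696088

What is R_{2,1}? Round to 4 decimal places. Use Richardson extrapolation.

0.6982

R_{2,1} = 0.690694 + (0.690694 − 0.668135)/3 = 0.698214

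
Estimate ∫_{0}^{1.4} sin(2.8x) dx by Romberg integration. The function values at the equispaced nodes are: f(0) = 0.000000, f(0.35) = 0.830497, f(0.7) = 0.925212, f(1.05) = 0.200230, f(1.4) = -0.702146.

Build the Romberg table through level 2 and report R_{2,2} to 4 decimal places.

0.6093

R_{0,0} (trapezoid, 1 panel, h=1.4000): -0.491502
R_{1,0} (trapezoid, 2 panels, h=0.7000): 0.401897
R_{2,0} (trapezoid, 4 panels, h=0.3500): 0.561703
R_{1,1} = 0.401897 + (0.401897 − (-0.491502))/3 = 0.699697
R_{2,1} = 0.561703 + (0.561703 − 0.401897)/3 = 0.614972
R_{2,2} = 0.614972 + (0.614972 − 0.699697)/15 = 0.609324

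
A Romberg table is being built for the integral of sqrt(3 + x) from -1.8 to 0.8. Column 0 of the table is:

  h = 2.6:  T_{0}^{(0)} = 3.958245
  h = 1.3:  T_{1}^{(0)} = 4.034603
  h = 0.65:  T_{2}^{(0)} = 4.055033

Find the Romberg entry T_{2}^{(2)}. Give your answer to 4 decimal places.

Richardson extrapolation on the trapezoidal column (denominator 4−1=3):
T_{1}^{(1)} = (4·4.034603 − 3.958245) / 3 = 4.060056
T_{2}^{(1)} = 4.055033 + (4.055033 − 4.034603)/3 = 4.061843
T_{2}^{(2)} = 4.061843 + (4.061843 − 4.060056)/15 = 4.061962

4.0620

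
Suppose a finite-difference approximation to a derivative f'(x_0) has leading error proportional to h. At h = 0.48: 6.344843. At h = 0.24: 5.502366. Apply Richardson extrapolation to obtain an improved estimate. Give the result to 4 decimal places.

Extrapolated value = (2·A(h/2) − A(h)) / (2 − 1)
= (2·5.502366 − 6.344843) / 1
= 4.659889 / 1 = 4.659889

4.6599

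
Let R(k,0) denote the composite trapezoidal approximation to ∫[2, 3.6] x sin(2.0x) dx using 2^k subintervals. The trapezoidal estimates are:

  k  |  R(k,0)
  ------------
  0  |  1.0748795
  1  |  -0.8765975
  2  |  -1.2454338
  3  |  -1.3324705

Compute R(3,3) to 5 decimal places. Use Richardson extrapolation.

Richardson extrapolation on the trapezoidal column (denominator 4−1=3):
R(1,1) = -0.8765975 + (-0.8765975 − 1.0748795)/3 = -1.5270898
R(2,1) = -1.2454338 + (-1.2454338 − (-0.8765975))/3 = -1.3683792
R(3,1) = -1.3324705 + (-1.3324705 − (-1.2454338))/3 = -1.3614827
R(2,2) = -1.3683792 + (-1.3683792 − (-1.5270898))/15 = -1.3577985
R(3,2) = (16·(-1.3614827) − (-1.3683792)) / 15 = -1.3610229
R(3,3) = -1.3610229 + (-1.3610229 − (-1.3577985))/63 = -1.3610741

-1.36107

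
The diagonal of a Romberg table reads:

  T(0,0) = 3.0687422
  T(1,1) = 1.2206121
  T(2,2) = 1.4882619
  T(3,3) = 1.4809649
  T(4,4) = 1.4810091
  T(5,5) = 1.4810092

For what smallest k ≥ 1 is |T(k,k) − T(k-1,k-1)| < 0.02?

|T(1,1) − T(0,0)| = 1.8481301 ≥ 0.02
|T(2,2) − T(1,1)| = 0.2676498 ≥ 0.02
|T(3,3) − T(2,2)| = 0.0072970 < 0.02

k = 3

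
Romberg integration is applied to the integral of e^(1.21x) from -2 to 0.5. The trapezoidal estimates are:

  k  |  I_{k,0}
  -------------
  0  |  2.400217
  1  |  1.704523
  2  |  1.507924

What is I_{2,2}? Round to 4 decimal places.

I_{1,1} = (4·1.704523 − 2.400217) / 3 = 1.472625
I_{2,1} = (4·1.507924 − 1.704523) / 3 = 1.442391
I_{2,2} = (16·1.442391 − 1.472625) / 15 = 1.440375

1.4404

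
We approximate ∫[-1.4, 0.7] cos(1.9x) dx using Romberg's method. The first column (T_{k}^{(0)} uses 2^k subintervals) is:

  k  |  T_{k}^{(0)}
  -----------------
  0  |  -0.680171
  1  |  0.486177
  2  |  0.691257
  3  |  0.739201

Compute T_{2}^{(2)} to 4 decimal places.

Richardson extrapolation on the trapezoidal column (denominator 4−1=3):
T_{1}^{(1)} = 0.486177 + (0.486177 − (-0.680171))/3 = 0.874960
T_{2}^{(1)} = (4·0.691257 − 0.486177) / 3 = 0.759617
T_{2}^{(2)} = 0.759617 + (0.759617 − 0.874960)/15 = 0.751927

0.7519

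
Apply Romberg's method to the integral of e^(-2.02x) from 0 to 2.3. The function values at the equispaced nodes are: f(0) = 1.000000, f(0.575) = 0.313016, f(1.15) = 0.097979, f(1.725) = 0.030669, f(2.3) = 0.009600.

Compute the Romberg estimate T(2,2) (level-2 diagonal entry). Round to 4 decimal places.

0.4917

T(0,0) (trapezoid, 1 panel, h=2.3000): 1.161040
T(1,0) (trapezoid, 2 panels, h=1.1500): 0.693196
T(2,0) (trapezoid, 4 panels, h=0.5750): 0.544217
T(1,1) = 0.693196 + (0.693196 − 1.161040)/3 = 0.537248
T(2,1) = 0.544217 + (0.544217 − 0.693196)/3 = 0.494557
T(2,2) = 0.494557 + (0.494557 − 0.537248)/15 = 0.491711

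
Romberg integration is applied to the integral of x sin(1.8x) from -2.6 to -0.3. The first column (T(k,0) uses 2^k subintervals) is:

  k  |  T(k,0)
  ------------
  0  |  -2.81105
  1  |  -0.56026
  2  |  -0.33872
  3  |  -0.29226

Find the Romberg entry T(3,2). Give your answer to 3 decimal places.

-0.278

Richardson extrapolation on the trapezoidal column (denominator 4−1=3):
T(2,1) = -0.33872 + (-0.33872 − (-0.56026))/3 = -0.26487
T(3,1) = -0.29226 + (-0.29226 − (-0.33872))/3 = -0.27677
T(3,2) = -0.27677 + (-0.27677 − (-0.26487))/15 = -0.27756
(Column j=1 coincides with Simpson's rule on the same nodes.)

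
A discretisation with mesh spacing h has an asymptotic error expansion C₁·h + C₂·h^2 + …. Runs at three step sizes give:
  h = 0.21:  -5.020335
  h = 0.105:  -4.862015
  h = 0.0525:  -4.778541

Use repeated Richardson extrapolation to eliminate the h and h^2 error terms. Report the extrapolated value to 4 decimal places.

First eliminate the h term (factor 2^1 = 2):
  B₁ = (2·(-4.862015) − (-5.020335))/1 = -4.703695
  B₂ = (2·(-4.778541) − (-4.862015))/1 = -4.695067
Then eliminate the h^2 term (factor 2^2 = 4):
  (4·(-4.695067) − (-4.703695))/3 = -4.692191

-4.6922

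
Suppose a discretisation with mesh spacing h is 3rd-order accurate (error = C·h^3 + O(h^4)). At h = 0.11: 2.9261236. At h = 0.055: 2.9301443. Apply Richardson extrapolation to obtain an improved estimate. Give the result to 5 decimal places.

The leading error scales as h^3; refining by a factor of 2 reduces it by 2^3 = 8.
Extrapolated value = (8·A(h/2) − A(h)) / (8 − 1)
= (8·2.9301443 − 2.9261236) / 7
= 20.5150308 / 7 = 2.9307187

2.93072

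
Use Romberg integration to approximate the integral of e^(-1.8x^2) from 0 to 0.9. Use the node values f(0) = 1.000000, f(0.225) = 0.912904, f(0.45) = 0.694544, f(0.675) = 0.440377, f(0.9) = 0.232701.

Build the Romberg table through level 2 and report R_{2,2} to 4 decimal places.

R_{0,0} (trapezoid, 1 panel, h=0.9000): 0.554715
R_{1,0} (trapezoid, 2 panels, h=0.4500): 0.589903
R_{2,0} (trapezoid, 4 panels, h=0.2250): 0.599439
R_{1,1} = 0.589903 + (0.589903 − 0.554715)/3 = 0.601632
R_{2,1} = 0.599439 + (0.599439 − 0.589903)/3 = 0.602618
R_{2,2} = 0.602618 + (0.602618 − 0.601632)/15 = 0.602684

0.6027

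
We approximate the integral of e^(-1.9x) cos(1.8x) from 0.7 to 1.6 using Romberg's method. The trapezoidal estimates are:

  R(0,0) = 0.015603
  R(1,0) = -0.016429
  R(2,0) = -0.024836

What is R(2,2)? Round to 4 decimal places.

Richardson extrapolation on the trapezoidal column (denominator 4−1=3):
R(1,1) = (4·(-0.016429) − 0.015603) / 3 = -0.027106
R(2,1) = -0.024836 + (-0.024836 − (-0.016429))/3 = -0.027638
R(2,2) = (16·(-0.027638) − (-0.027106)) / 15 = -0.027673

-0.0277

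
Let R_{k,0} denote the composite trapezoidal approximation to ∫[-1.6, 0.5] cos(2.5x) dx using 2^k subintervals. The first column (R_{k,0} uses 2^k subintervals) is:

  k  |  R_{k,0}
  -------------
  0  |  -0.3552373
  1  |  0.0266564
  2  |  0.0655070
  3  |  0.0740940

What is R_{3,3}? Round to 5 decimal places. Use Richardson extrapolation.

Richardson extrapolation on the trapezoidal column (denominator 4−1=3):
R_{1,1} = 0.0266564 + (0.0266564 − (-0.3552373))/3 = 0.1539543
R_{2,1} = (4·0.0655070 − 0.0266564) / 3 = 0.0784572
R_{3,1} = 0.0740940 + (0.0740940 − 0.0655070)/3 = 0.0769563
R_{2,2} = (16·0.0784572 − 0.1539543) / 15 = 0.0734241
R_{3,2} = (16·0.0769563 − 0.0784572) / 15 = 0.0768562
R_{3,3} = (64·0.0768562 − 0.0734241) / 63 = 0.0769107

0.07691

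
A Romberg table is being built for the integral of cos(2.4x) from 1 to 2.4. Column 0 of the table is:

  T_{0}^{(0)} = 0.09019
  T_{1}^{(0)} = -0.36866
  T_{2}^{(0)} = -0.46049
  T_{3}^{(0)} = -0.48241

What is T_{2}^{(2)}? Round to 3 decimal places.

Richardson extrapolation on the trapezoidal column (denominator 4−1=3):
T_{1}^{(1)} = -0.36866 + (-0.36866 − 0.09019)/3 = -0.52161
T_{2}^{(1)} = -0.46049 + (-0.46049 − (-0.36866))/3 = -0.49110
T_{2}^{(2)} = -0.49110 + (-0.49110 − (-0.52161))/15 = -0.48907

-0.489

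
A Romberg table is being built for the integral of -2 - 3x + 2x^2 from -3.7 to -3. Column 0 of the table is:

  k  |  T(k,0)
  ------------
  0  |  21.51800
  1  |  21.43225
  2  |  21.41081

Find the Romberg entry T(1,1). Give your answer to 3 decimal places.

21.404

T(1,1) = 21.43225 + (21.43225 − 21.51800)/3 = 21.40367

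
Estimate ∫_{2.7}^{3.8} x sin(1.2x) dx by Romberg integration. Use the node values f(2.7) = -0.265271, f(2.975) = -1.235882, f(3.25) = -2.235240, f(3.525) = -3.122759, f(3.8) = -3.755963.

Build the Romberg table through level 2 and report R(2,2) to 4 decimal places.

R(0,0) (trapezoid, 1 panel, h=1.1000): -2.211679
R(1,0) (trapezoid, 2 panels, h=0.5500): -2.335221
R(2,0) (trapezoid, 4 panels, h=0.2750): -2.366237
R(1,1) = -2.335221 + (-2.335221 − (-2.211679))/3 = -2.376402
R(2,1) = -2.366237 + (-2.366237 − (-2.335221))/3 = -2.376576
R(2,2) = -2.376576 + (-2.376576 − (-2.376402))/15 = -2.376588

-2.3766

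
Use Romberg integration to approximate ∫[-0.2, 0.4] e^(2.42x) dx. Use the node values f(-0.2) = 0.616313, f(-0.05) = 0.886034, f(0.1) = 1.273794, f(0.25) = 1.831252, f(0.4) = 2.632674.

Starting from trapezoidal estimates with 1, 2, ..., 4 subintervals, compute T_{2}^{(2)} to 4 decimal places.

0.8332

T_{0}^{(0)} (trapezoid, 1 panel, h=0.6000): 0.974696
T_{1}^{(0)} (trapezoid, 2 panels, h=0.3000): 0.869486
T_{2}^{(0)} (trapezoid, 4 panels, h=0.1500): 0.842336
T_{1}^{(1)} = 0.869486 + (0.869486 − 0.974696)/3 = 0.834416
T_{2}^{(1)} = 0.842336 + (0.842336 − 0.869486)/3 = 0.833286
T_{2}^{(2)} = 0.833286 + (0.833286 − 0.834416)/15 = 0.833211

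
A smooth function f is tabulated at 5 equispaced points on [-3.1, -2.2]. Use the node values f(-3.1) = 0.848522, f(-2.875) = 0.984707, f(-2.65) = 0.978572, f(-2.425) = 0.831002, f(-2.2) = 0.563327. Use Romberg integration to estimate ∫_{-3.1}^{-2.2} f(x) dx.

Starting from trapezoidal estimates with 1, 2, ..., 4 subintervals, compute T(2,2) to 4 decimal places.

0.7973

T(0,0) (trapezoid, 1 panel, h=0.9000): 0.635332
T(1,0) (trapezoid, 2 panels, h=0.4500): 0.758023
T(2,0) (trapezoid, 4 panels, h=0.2250): 0.787546
T(1,1) = 0.758023 + (0.758023 − 0.635332)/3 = 0.798920
T(2,1) = 0.787546 + (0.787546 − 0.758023)/3 = 0.797387
T(2,2) = 0.797387 + (0.797387 − 0.798920)/15 = 0.797285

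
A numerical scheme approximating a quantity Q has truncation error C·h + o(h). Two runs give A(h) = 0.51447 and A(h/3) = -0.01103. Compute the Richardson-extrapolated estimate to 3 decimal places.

-0.274

The leading error scales as h; refining by a factor of 3 reduces it by 3^1 = 3.
Extrapolated value = (3·A(h/3) − A(h)) / (3 − 1)
= (3·(-0.01103) − 0.51447) / 2
= -0.54756 / 2 = -0.27378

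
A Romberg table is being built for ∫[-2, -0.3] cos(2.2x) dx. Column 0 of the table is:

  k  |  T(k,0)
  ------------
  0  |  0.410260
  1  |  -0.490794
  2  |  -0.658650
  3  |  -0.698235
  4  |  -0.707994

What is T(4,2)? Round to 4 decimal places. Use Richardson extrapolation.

Richardson extrapolation on the trapezoidal column (denominator 4−1=3):
T(3,1) = -0.698235 + (-0.698235 − (-0.658650))/3 = -0.711430
T(4,1) = -0.707994 + (-0.707994 − (-0.698235))/3 = -0.711247
T(4,2) = -0.711247 + (-0.711247 − (-0.711430))/15 = -0.711235

-0.7112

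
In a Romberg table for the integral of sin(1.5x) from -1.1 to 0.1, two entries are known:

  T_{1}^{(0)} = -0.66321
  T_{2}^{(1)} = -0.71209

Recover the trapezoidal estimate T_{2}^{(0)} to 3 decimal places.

-0.700

From T_{2}^{(1)} = (4·T_{2}^{(0)} − T_{1}^{(0)})/3, solve for T_{2}^{(0)}:
4·T_{2}^{(0)} = 3·(-0.71209) + (-0.66321) = -2.79948
T_{2}^{(0)} = -0.69987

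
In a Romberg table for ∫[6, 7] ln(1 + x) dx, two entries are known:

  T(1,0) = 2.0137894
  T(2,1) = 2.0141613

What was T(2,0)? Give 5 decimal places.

From T(2,1) = (4·T(2,0) − T(1,0))/3, solve for T(2,0):
4·T(2,0) = 3·2.0141613 + 2.0137894 = 8.0562733
T(2,0) = 2.0140683

2.01407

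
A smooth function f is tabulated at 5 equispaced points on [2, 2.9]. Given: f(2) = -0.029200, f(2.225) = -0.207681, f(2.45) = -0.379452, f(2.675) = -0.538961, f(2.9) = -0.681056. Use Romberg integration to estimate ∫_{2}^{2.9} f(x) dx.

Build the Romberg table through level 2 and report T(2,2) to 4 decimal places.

T(0,0) (trapezoid, 1 panel, h=0.9000): -0.319615
T(1,0) (trapezoid, 2 panels, h=0.4500): -0.330561
T(2,0) (trapezoid, 4 panels, h=0.2250): -0.333275
T(1,1) = -0.330561 + (-0.330561 − (-0.319615))/3 = -0.334210
T(2,1) = -0.333275 + (-0.333275 − (-0.330561))/3 = -0.334180
T(2,2) = -0.334180 + (-0.334180 − (-0.334210))/15 = -0.334178

-0.3342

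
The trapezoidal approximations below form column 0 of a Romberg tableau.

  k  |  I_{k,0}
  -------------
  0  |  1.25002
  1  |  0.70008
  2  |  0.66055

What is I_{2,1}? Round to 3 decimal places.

0.647

Richardson extrapolation on the trapezoidal column (denominator 4−1=3):
I_{2,1} = (4·0.66055 − 0.70008) / 3 = 0.64737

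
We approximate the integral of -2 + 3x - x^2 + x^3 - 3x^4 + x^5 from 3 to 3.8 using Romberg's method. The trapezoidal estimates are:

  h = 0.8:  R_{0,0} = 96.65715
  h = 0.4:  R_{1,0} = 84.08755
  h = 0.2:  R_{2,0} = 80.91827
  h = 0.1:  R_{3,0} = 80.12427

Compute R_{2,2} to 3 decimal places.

79.859

Richardson extrapolation on the trapezoidal column (denominator 4−1=3):
R_{1,1} = (4·84.08755 − 96.65715) / 3 = 79.89768
R_{2,1} = (4·80.91827 − 84.08755) / 3 = 79.86184
R_{2,2} = (16·79.86184 − 79.89768) / 15 = 79.85945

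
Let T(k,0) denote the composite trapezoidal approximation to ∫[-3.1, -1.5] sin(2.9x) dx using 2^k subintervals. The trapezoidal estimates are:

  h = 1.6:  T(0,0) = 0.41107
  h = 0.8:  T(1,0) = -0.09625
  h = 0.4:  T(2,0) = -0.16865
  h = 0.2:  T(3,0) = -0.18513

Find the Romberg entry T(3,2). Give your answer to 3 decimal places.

-0.190

Richardson extrapolation on the trapezoidal column (denominator 4−1=3):
T(2,1) = (4·(-0.16865) − (-0.09625)) / 3 = -0.19278
T(3,1) = -0.18513 + (-0.18513 − (-0.16865))/3 = -0.19062
T(3,2) = -0.19062 + (-0.19062 − (-0.19278))/15 = -0.19048
(Column j=1 coincides with Simpson's rule on the same nodes.)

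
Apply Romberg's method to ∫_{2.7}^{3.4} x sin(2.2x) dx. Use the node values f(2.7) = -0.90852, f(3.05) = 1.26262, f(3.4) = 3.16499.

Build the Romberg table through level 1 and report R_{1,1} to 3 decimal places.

0.852

R_{0,0} (trapezoid, 1 panel, h=0.7000): 0.78976
R_{1,0} (trapezoid, 2 panels, h=0.3500): 0.83680
R_{1,1} = 0.83680 + (0.83680 − 0.78976)/3 = 0.85248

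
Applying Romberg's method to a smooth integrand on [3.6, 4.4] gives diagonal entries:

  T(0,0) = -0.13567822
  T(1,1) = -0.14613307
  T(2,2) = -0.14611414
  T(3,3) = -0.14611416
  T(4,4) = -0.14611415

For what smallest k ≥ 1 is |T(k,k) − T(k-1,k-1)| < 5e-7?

|T(1,1) − T(0,0)| = 0.01045485 ≥ 5e-7
|T(2,2) − T(1,1)| = 0.00001893 ≥ 5e-7
|T(3,3) − T(2,2)| = 0.00000002 < 5e-7

k = 3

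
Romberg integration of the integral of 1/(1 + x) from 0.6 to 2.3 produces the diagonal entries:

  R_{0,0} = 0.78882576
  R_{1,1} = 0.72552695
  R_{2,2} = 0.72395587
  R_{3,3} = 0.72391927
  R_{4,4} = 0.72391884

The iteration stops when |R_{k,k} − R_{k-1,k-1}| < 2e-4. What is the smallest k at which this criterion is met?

k = 3

|R_{1,1} − R_{0,0}| = 0.06329881 ≥ 2e-4
|R_{2,2} − R_{1,1}| = 0.00157108 ≥ 2e-4
|R_{3,3} − R_{2,2}| = 0.00003660 < 2e-4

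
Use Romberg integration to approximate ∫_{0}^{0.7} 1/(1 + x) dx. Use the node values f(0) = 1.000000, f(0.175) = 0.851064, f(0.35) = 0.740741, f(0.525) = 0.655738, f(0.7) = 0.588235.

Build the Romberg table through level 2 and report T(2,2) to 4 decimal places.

0.5306

T(0,0) (trapezoid, 1 panel, h=0.7000): 0.555882
T(1,0) (trapezoid, 2 panels, h=0.3500): 0.537200
T(2,0) (trapezoid, 4 panels, h=0.1750): 0.532291
T(1,1) = 0.537200 + (0.537200 − 0.555882)/3 = 0.530973
T(2,1) = 0.532291 + (0.532291 − 0.537200)/3 = 0.530655
T(2,2) = 0.530655 + (0.530655 − 0.530973)/15 = 0.530634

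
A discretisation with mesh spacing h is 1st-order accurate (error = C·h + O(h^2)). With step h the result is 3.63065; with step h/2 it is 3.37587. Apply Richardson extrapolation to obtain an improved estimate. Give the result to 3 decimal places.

The leading error scales as h; refining by a factor of 2 reduces it by 2^1 = 2.
Extrapolated value = (2·A(h/2) − A(h)) / (2 − 1)
= (2·3.37587 − 3.63065) / 1
= 3.12109 / 1 = 3.12109

3.121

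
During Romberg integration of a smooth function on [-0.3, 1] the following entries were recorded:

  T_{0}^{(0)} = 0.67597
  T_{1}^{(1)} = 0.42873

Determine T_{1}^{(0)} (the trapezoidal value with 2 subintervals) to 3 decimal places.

From T_{1}^{(1)} = (4·T_{1}^{(0)} − T_{0}^{(0)})/3, solve for T_{1}^{(0)}:
4·T_{1}^{(0)} = 3·0.42873 + 0.67597 = 1.96216
T_{1}^{(0)} = 0.49054

0.491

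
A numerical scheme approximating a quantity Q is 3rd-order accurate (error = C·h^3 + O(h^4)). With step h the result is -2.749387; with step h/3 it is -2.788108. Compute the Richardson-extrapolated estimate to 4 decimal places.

The leading error scales as h^3; refining by a factor of 3 reduces it by 3^3 = 27.
Extrapolated value = (27·A(h/3) − A(h)) / (27 − 1)
= (27·(-2.788108) − (-2.749387)) / 26
= -72.529529 / 26 = -2.789597

-2.7896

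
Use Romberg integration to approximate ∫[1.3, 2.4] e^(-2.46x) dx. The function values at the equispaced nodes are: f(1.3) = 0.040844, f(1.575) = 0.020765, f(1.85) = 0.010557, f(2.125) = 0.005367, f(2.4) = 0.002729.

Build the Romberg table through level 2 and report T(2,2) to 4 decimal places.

T(0,0) (trapezoid, 1 panel, h=1.1000): 0.023965
T(1,0) (trapezoid, 2 panels, h=0.5500): 0.017789
T(2,0) (trapezoid, 4 panels, h=0.2750): 0.016081
T(1,1) = 0.017789 + (0.017789 − 0.023965)/3 = 0.015730
T(2,1) = 0.016081 + (0.016081 − 0.017789)/3 = 0.015512
T(2,2) = 0.015512 + (0.015512 − 0.015730)/15 = 0.015497

0.0155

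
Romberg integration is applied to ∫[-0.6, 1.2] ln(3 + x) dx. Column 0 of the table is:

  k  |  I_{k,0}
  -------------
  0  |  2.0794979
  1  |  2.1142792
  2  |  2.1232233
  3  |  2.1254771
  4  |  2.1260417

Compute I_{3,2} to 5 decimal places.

Richardson extrapolation on the trapezoidal column (denominator 4−1=3):
I_{2,1} = (4·2.1232233 − 2.1142792) / 3 = 2.1262047
I_{3,1} = (4·2.1254771 − 2.1232233) / 3 = 2.1262284
I_{3,2} = (16·2.1262284 − 2.1262047) / 15 = 2.1262300

2.12623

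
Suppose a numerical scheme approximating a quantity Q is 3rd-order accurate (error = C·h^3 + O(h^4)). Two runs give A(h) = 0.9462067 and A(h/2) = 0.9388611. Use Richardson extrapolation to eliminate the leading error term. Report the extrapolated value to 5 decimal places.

The leading error scales as h^3; refining by a factor of 2 reduces it by 2^3 = 8.
Extrapolated value = (8·A(h/2) − A(h)) / (8 − 1)
= (8·0.9388611 − 0.9462067) / 7
= 6.5646821 / 7 = 0.9378117

0.93781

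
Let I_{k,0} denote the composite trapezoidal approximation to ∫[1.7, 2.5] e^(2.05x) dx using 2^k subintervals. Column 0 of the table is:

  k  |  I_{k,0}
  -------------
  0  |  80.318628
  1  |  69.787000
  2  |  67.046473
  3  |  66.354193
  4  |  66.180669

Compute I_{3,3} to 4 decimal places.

Richardson extrapolation on the trapezoidal column (denominator 4−1=3):
I_{1,1} = (4·69.787000 − 80.318628) / 3 = 66.276457
I_{2,1} = 67.046473 + (67.046473 − 69.787000)/3 = 66.132964
I_{3,1} = (4·66.354193 − 67.046473) / 3 = 66.123433
I_{2,2} = 66.132964 + (66.132964 − 66.276457)/15 = 66.123398
I_{3,2} = 66.123433 + (66.123433 − 66.132964)/15 = 66.122798
I_{3,3} = 66.122798 + (66.122798 − 66.123398)/63 = 66.122788

66.1228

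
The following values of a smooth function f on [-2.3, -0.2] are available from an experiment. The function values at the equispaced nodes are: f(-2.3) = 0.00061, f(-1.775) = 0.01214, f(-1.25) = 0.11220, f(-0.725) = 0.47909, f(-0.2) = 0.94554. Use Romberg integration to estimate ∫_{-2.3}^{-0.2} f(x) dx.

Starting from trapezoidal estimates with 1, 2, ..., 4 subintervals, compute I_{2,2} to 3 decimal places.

0.553

I_{0,0} (trapezoid, 1 panel, h=2.1000): 0.99346
I_{1,0} (trapezoid, 2 panels, h=1.0500): 0.61454
I_{2,0} (trapezoid, 4 panels, h=0.5250): 0.56517
I_{1,1} = 0.61454 + (0.61454 − 0.99346)/3 = 0.48823
I_{2,1} = 0.56517 + (0.56517 − 0.61454)/3 = 0.54871
I_{2,2} = 0.54871 + (0.54871 − 0.48823)/15 = 0.55274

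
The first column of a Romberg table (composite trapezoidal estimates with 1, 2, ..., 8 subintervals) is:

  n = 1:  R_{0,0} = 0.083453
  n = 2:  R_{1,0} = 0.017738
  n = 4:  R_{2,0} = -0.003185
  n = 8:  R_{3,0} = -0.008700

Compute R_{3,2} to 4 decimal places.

-0.0106

Richardson extrapolation on the trapezoidal column (denominator 4−1=3):
R_{2,1} = (4·(-0.003185) − 0.017738) / 3 = -0.010159
R_{3,1} = -0.008700 + (-0.008700 − (-0.003185))/3 = -0.010538
R_{3,2} = -0.010538 + (-0.010538 − (-0.010159))/15 = -0.010563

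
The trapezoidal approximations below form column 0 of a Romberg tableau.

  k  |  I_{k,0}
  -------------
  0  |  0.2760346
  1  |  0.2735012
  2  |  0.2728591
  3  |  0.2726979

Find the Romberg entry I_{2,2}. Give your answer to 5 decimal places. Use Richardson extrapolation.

0.27264

Richardson extrapolation on the trapezoidal column (denominator 4−1=3):
I_{1,1} = 0.2735012 + (0.2735012 − 0.2760346)/3 = 0.2726567
I_{2,1} = 0.2728591 + (0.2728591 − 0.2735012)/3 = 0.2726451
I_{2,2} = (16·0.2726451 − 0.2726567) / 15 = 0.2726443
(Column j=1 coincides with Simpson's rule on the same nodes.)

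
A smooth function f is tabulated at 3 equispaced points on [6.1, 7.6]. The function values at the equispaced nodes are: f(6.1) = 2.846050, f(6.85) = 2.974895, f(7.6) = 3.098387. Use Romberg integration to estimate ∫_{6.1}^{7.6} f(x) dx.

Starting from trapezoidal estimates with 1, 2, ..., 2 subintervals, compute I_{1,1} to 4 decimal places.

I_{0,0} (trapezoid, 1 panel, h=1.5000): 4.458328
I_{1,0} (trapezoid, 2 panels, h=0.7500): 4.460335
I_{1,1} = 4.460335 + (4.460335 − 4.458328)/3 = 4.461004

4.4610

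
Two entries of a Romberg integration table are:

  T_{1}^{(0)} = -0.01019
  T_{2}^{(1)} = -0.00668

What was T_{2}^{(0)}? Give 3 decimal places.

From T_{2}^{(1)} = (4·T_{2}^{(0)} − T_{1}^{(0)})/3, solve for T_{2}^{(0)}:
4·T_{2}^{(0)} = 3·(-0.00668) + (-0.01019) = -0.03023
T_{2}^{(0)} = -0.00756

-0.008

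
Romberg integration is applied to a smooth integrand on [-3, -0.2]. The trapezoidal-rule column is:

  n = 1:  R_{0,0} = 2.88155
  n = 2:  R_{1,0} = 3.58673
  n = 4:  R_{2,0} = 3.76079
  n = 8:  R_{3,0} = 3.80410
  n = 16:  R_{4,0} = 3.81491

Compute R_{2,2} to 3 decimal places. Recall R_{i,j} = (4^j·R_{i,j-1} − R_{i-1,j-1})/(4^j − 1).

3.819

Richardson extrapolation on the trapezoidal column (denominator 4−1=3):
R_{1,1} = 3.58673 + (3.58673 − 2.88155)/3 = 3.82179
R_{2,1} = 3.76079 + (3.76079 − 3.58673)/3 = 3.81881
R_{2,2} = (16·3.81881 − 3.82179) / 15 = 3.81861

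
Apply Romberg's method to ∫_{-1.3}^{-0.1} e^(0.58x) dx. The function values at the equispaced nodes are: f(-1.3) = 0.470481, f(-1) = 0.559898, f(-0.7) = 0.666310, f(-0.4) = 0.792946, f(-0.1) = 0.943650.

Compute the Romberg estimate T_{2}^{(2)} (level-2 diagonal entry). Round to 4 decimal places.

0.8158

T_{0}^{(0)} (trapezoid, 1 panel, h=1.2000): 0.848479
T_{1}^{(0)} (trapezoid, 2 panels, h=0.6000): 0.824025
T_{2}^{(0)} (trapezoid, 4 panels, h=0.3000): 0.817866
T_{1}^{(1)} = 0.824025 + (0.824025 − 0.848479)/3 = 0.815874
T_{2}^{(1)} = 0.817866 + (0.817866 − 0.824025)/3 = 0.815813
T_{2}^{(2)} = 0.815813 + (0.815813 − 0.815874)/15 = 0.815809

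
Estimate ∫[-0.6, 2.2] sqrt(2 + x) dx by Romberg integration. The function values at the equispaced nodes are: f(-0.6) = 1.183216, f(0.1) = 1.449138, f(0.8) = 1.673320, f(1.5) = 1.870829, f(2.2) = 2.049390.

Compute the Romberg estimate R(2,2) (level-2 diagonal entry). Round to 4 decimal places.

4.6339

R(0,0) (trapezoid, 1 panel, h=2.8000): 4.525648
R(1,0) (trapezoid, 2 panels, h=1.4000): 4.605472
R(2,0) (trapezoid, 4 panels, h=0.7000): 4.626713
R(1,1) = 4.605472 + (4.605472 − 4.525648)/3 = 4.632080
R(2,1) = 4.626713 + (4.626713 − 4.605472)/3 = 4.633793
R(2,2) = 4.633793 + (4.633793 − 4.632080)/15 = 4.633907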